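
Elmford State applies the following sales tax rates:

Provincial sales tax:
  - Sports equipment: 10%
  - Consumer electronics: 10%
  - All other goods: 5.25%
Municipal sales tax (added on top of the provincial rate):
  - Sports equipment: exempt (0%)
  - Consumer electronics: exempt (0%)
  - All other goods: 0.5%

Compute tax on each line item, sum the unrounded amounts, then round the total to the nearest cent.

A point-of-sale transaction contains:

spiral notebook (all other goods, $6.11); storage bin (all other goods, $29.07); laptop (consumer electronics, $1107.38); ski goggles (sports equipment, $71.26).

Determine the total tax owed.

Spiral notebook $6.11: all other goods → 5.25% + 0.5% municipal = 5.75% → $0.351325
Storage bin $29.07: all other goods → 5.25% + 0.5% municipal = 5.75% → $1.671525
Laptop $1107.38: consumer electronics → 10% + 0% municipal = 10% → $110.738
Ski goggles $71.26: sports equipment → 10% + 0% municipal = 10% → $7.126
Unrounded tax sum = $119.88685 → $119.89

$119.89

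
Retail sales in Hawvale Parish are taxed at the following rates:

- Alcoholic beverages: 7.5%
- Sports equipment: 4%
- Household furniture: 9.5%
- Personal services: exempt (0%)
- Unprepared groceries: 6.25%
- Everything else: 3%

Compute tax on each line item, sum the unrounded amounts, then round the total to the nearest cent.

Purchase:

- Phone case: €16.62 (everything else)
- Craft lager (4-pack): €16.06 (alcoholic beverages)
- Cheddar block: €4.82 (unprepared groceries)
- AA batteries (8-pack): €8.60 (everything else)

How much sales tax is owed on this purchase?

€2.26

Phone case €16.62: everything else → 3% → €0.4986
Craft lager (4-pack) €16.06: alcoholic beverages → 7.5% → €1.2045
Cheddar block €4.82: unprepared groceries → 6.25% → €0.30125
AA batteries (8-pack) €8.60: everything else → 3% → €0.258
Unrounded tax sum = €2.26235 → €2.26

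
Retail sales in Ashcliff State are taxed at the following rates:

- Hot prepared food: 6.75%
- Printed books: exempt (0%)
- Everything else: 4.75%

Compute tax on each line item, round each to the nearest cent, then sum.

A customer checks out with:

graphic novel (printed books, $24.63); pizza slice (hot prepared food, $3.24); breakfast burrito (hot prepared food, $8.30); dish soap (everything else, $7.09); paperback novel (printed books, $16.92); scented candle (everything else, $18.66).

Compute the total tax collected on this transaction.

$2.01

Graphic novel $24.63: printed books → 0% → $0.00
Pizza slice $3.24: hot prepared food → 6.75% → $0.22
Breakfast burrito $8.30: hot prepared food → 6.75% → $0.56
Dish soap $7.09: everything else → 4.75% → $0.34
Paperback novel $16.92: printed books → 0% → $0.00
Scented candle $18.66: everything else → 4.75% → $0.89
Total tax = $0.22 + $0.56 + $0.34 + $0.89 = $2.01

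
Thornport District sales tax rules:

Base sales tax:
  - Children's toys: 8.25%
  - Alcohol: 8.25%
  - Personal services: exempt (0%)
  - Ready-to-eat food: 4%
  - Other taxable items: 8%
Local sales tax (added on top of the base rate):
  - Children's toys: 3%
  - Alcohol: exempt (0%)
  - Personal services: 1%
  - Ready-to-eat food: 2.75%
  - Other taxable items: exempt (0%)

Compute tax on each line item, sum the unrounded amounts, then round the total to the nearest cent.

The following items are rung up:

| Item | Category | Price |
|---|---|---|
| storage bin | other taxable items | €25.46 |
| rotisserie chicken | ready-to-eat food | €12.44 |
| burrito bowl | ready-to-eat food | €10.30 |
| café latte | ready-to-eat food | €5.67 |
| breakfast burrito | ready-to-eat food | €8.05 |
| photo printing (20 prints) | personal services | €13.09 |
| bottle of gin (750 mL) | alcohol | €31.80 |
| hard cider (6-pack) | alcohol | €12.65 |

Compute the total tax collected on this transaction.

Storage bin €25.46: other taxable items → 8% + 0% local = 8% → €2.0368
Rotisserie chicken €12.44: ready-to-eat food → 4% + 2.75% local = 6.75% → €0.8397
Burrito bowl €10.30: ready-to-eat food → 4% + 2.75% local = 6.75% → €0.69525
Café latte €5.67: ready-to-eat food → 4% + 2.75% local = 6.75% → €0.382725
Breakfast burrito €8.05: ready-to-eat food → 4% + 2.75% local = 6.75% → €0.543375
Photo printing (20 prints) €13.09: personal services → 0% + 1% local = 1% → €0.1309
Bottle of gin (750 mL) €31.80: alcohol → 8.25% + 0% local = 8.25% → €2.6235
Hard cider (6-pack) €12.65: alcohol → 8.25% + 0% local = 8.25% → €1.043625
Unrounded tax sum = €8.295875 → €8.30

€8.30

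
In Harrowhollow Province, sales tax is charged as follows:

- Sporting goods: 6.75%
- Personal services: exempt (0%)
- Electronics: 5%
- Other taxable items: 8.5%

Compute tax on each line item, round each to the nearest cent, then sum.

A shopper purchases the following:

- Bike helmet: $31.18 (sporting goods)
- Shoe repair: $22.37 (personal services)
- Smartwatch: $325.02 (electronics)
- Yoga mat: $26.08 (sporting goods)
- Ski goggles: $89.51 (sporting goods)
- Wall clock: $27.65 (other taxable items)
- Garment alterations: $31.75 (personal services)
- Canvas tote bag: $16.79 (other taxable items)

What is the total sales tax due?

$29.93

Bike helmet $31.18: sporting goods → 6.75% → $2.10
Shoe repair $22.37: personal services → 0% → $0.00
Smartwatch $325.02: electronics → 5% → $16.25
Yoga mat $26.08: sporting goods → 6.75% → $1.76
Ski goggles $89.51: sporting goods → 6.75% → $6.04
Wall clock $27.65: other taxable items → 8.5% → $2.35
Garment alterations $31.75: personal services → 0% → $0.00
Canvas tote bag $16.79: other taxable items → 8.5% → $1.43
Total tax = $2.10 + $16.25 + $1.76 + $6.04 + $2.35 + $1.43 = $29.93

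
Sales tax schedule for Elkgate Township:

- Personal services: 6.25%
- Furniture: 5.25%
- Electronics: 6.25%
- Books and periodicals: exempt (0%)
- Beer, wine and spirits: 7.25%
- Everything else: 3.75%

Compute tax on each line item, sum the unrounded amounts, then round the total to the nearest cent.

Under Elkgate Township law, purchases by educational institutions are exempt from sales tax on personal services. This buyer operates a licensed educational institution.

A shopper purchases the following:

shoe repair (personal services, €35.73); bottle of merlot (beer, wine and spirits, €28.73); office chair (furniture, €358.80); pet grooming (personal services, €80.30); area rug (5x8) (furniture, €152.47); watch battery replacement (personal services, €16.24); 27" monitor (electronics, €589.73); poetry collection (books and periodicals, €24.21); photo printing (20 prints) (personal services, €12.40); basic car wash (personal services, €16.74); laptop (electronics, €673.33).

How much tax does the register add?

€107.87

Shoe repair €35.73: personal services, buyer-exempt → 0% → €0.00
Bottle of merlot €28.73: beer, wine and spirits → 7.25% → €2.082925
Office chair €358.80: furniture → 5.25% → €18.837
Pet grooming €80.30: personal services, buyer-exempt → 0% → €0.00
Area rug (5x8) €152.47: furniture → 5.25% → €8.004675
Watch battery replacement €16.24: personal services, buyer-exempt → 0% → €0.00
27" monitor €589.73: electronics → 6.25% → €36.858125
Poetry collection €24.21: books and periodicals → 0% → €0.00
Photo printing (20 prints) €12.40: personal services, buyer-exempt → 0% → €0.00
Basic car wash €16.74: personal services, buyer-exempt → 0% → €0.00
Laptop €673.33: electronics → 6.25% → €42.083125
Unrounded tax sum = €107.86585 → €107.87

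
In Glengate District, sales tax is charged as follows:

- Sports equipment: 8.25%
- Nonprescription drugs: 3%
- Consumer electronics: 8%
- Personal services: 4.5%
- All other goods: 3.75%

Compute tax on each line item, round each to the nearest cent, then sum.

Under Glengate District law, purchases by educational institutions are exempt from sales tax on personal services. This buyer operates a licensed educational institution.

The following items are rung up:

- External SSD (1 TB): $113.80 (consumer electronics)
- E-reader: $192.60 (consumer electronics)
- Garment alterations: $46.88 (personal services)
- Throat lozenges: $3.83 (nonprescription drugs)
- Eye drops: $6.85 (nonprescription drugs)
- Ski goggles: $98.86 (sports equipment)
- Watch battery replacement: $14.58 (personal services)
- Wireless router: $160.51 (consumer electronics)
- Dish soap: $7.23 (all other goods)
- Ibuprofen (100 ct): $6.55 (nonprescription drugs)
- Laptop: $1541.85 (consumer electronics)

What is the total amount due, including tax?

$2363.19

External SSD (1 TB) $113.80: consumer electronics → 8% → $9.10
E-reader $192.60: consumer electronics → 8% → $15.41
Garment alterations $46.88: personal services, buyer-exempt → 0% → $0.00
Throat lozenges $3.83: nonprescription drugs → 3% → $0.11
Eye drops $6.85: nonprescription drugs → 3% → $0.21
Ski goggles $98.86: sports equipment → 8.25% → $8.16
Watch battery replacement $14.58: personal services, buyer-exempt → 0% → $0.00
Wireless router $160.51: consumer electronics → 8% → $12.84
Dish soap $7.23: all other goods → 3.75% → $0.27
Ibuprofen (100 ct) $6.55: nonprescription drugs → 3% → $0.20
Laptop $1541.85: consumer electronics → 8% → $123.35
Subtotal = $2193.54; tax = $169.65; total due = $2363.19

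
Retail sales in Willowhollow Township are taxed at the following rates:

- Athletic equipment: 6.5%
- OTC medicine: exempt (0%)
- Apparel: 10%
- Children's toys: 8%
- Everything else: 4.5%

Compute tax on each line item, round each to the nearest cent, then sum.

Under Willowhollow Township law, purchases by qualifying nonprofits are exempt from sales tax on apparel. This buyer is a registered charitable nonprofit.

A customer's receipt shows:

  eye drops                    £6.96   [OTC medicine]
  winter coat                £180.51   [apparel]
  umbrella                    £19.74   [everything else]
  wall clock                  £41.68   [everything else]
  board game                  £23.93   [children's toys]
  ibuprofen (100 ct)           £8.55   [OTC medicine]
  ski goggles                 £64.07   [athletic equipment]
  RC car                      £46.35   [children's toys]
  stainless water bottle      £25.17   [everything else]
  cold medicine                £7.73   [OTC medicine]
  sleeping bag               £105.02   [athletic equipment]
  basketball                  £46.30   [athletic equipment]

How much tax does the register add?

Eye drops £6.96: OTC medicine → 0% → £0.00
Winter coat £180.51: apparel, buyer-exempt → 0% → £0.00
Umbrella £19.74: everything else → 4.5% → £0.89
Wall clock £41.68: everything else → 4.5% → £1.88
Board game £23.93: children's toys → 8% → £1.91
Ibuprofen (100 ct) £8.55: OTC medicine → 0% → £0.00
Ski goggles £64.07: athletic equipment → 6.5% → £4.16
RC car £46.35: children's toys → 8% → £3.71
Stainless water bottle £25.17: everything else → 4.5% → £1.13
Cold medicine £7.73: OTC medicine → 0% → £0.00
Sleeping bag £105.02: athletic equipment → 6.5% → £6.83
Basketball £46.30: athletic equipment → 6.5% → £3.01
Total tax = £0.89 + £1.88 + £1.91 + £4.16 + £3.71 + £1.13 + £6.83 + £3.01 = £23.52

£23.52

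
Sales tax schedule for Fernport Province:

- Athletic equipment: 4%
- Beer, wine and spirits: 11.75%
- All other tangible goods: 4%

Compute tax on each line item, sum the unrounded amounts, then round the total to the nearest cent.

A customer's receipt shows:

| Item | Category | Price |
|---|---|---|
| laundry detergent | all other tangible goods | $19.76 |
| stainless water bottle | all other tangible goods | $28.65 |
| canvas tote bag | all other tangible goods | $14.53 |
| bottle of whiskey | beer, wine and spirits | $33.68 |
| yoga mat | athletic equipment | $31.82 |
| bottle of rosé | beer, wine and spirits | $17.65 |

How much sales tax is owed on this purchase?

Laundry detergent $19.76: all other tangible goods → 4% → $0.7904
Stainless water bottle $28.65: all other tangible goods → 4% → $1.146
Canvas tote bag $14.53: all other tangible goods → 4% → $0.5812
Bottle of whiskey $33.68: beer, wine and spirits → 11.75% → $3.9574
Yoga mat $31.82: athletic equipment → 4% → $1.2728
Bottle of rosé $17.65: beer, wine and spirits → 11.75% → $2.073875
Unrounded tax sum = $9.821675 → $9.82

$9.82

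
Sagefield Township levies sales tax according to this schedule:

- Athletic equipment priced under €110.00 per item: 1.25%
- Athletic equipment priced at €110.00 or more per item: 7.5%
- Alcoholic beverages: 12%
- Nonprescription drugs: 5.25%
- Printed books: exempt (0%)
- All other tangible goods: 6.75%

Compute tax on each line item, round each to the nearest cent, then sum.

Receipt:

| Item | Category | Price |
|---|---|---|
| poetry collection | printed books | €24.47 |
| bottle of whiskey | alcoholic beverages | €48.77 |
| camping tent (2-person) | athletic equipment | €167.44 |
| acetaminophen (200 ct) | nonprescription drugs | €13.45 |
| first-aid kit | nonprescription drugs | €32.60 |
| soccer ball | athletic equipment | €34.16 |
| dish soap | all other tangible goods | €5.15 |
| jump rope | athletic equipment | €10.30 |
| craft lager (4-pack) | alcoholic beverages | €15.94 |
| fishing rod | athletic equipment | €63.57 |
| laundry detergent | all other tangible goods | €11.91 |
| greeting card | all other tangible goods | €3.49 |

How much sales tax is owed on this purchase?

Poetry collection €24.47: printed books → 0% → €0.00
Bottle of whiskey €48.77: alcoholic beverages → 12% → €5.85
Camping tent (2-person) €167.44: athletic equipment, €110.00 or more → 7.5% → €12.56
Acetaminophen (200 ct) €13.45: nonprescription drugs → 5.25% → €0.71
First-aid kit €32.60: nonprescription drugs → 5.25% → €1.71
Soccer ball €34.16: athletic equipment, under €110.00 → 1.25% → €0.43
Dish soap €5.15: all other tangible goods → 6.75% → €0.35
Jump rope €10.30: athletic equipment, under €110.00 → 1.25% → €0.13
Craft lager (4-pack) €15.94: alcoholic beverages → 12% → €1.91
Fishing rod €63.57: athletic equipment, under €110.00 → 1.25% → €0.79
Laundry detergent €11.91: all other tangible goods → 6.75% → €0.80
Greeting card €3.49: all other tangible goods → 6.75% → €0.24
Total tax = €5.85 + €12.56 + €0.71 + €1.71 + €0.43 + €0.35 + €0.13 + €1.91 + €0.79 + €0.80 + €0.24 = €25.48

€25.48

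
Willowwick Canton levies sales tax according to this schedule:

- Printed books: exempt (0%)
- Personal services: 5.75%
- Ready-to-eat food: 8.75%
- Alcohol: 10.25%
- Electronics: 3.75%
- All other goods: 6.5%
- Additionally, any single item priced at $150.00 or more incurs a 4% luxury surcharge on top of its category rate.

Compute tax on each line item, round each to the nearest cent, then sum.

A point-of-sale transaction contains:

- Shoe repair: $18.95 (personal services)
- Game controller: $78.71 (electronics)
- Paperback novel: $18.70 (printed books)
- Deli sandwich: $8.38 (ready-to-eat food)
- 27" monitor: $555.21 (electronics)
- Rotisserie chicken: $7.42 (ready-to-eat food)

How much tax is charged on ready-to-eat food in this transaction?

Deli sandwich $8.38: ready-to-eat food → 8.75% → $0.73
Rotisserie chicken $7.42: ready-to-eat food → 8.75% → $0.65
Tax on ready-to-eat food = $0.73 + $0.65 = $1.38

$1.38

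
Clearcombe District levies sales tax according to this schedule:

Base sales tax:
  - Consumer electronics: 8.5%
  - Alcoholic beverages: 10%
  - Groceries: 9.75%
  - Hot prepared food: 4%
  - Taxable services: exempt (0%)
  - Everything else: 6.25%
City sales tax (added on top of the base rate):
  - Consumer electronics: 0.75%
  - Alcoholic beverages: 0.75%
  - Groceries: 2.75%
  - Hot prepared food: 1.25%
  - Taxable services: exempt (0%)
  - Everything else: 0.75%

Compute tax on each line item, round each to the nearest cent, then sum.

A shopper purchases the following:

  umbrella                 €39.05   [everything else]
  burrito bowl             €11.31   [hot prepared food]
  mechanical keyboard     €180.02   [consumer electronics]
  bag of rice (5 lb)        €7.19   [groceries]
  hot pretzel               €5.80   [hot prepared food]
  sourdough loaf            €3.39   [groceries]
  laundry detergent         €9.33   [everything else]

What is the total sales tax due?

€22.24

Umbrella €39.05: everything else → 6.25% + 0.75% city = 7% → €2.73
Burrito bowl €11.31: hot prepared food → 4% + 1.25% city = 5.25% → €0.59
Mechanical keyboard €180.02: consumer electronics → 8.5% + 0.75% city = 9.25% → €16.65
Bag of rice (5 lb) €7.19: groceries → 9.75% + 2.75% city = 12.5% → €0.90
Hot pretzel €5.80: hot prepared food → 4% + 1.25% city = 5.25% → €0.30
Sourdough loaf €3.39: groceries → 9.75% + 2.75% city = 12.5% → €0.42
Laundry detergent €9.33: everything else → 6.25% + 0.75% city = 7% → €0.65
Total tax = €2.73 + €0.59 + €16.65 + €0.90 + €0.30 + €0.42 + €0.65 = €22.24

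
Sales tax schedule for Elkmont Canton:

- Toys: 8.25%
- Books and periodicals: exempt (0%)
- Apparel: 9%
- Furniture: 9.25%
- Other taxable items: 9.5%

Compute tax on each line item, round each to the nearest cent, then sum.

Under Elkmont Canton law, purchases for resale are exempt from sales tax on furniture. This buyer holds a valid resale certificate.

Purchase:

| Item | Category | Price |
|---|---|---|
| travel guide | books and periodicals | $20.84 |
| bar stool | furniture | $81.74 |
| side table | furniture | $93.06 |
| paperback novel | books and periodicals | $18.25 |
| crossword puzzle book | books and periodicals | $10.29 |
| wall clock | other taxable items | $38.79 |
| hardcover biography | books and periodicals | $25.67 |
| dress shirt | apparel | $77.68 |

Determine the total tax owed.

Travel guide $20.84: books and periodicals → 0% → $0.00
Bar stool $81.74: furniture, buyer-exempt → 0% → $0.00
Side table $93.06: furniture, buyer-exempt → 0% → $0.00
Paperback novel $18.25: books and periodicals → 0% → $0.00
Crossword puzzle book $10.29: books and periodicals → 0% → $0.00
Wall clock $38.79: other taxable items → 9.5% → $3.69
Hardcover biography $25.67: books and periodicals → 0% → $0.00
Dress shirt $77.68: apparel → 9% → $6.99
Total tax = $3.69 + $6.99 = $10.68

$10.68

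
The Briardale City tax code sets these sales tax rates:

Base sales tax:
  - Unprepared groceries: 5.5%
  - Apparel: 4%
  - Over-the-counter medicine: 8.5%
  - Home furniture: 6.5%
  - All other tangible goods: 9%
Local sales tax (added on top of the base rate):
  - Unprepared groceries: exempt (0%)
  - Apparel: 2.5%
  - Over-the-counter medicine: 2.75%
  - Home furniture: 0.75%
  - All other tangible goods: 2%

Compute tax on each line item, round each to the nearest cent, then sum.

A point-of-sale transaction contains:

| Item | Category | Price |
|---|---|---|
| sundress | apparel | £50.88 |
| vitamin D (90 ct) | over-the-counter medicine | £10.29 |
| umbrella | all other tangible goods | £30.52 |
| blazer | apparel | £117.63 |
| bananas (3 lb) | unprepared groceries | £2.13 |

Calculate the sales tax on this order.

£15.60

Sundress £50.88: apparel → 4% + 2.5% local = 6.5% → £3.31
Vitamin D (90 ct) £10.29: over-the-counter medicine → 8.5% + 2.75% local = 11.25% → £1.16
Umbrella £30.52: all other tangible goods → 9% + 2% local = 11% → £3.36
Blazer £117.63: apparel → 4% + 2.5% local = 6.5% → £7.65
Bananas (3 lb) £2.13: unprepared groceries → 5.5% + 0% local = 5.5% → £0.12
Total tax = £3.31 + £1.16 + £3.36 + £7.65 + £0.12 = £15.60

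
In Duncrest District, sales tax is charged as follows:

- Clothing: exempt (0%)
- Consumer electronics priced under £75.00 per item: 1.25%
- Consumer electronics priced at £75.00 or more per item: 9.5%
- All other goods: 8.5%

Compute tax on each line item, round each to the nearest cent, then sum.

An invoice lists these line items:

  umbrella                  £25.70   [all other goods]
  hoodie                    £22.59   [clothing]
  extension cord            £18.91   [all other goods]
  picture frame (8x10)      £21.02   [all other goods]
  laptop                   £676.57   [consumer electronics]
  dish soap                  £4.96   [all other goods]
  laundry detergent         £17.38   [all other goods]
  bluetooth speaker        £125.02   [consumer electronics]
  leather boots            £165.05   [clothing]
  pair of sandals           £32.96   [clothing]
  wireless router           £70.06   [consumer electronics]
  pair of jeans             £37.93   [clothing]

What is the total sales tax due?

£84.51

Umbrella £25.70: all other goods → 8.5% → £2.18
Hoodie £22.59: clothing → 0% → £0.00
Extension cord £18.91: all other goods → 8.5% → £1.61
Picture frame (8x10) £21.02: all other goods → 8.5% → £1.79
Laptop £676.57: consumer electronics, £75.00 or more → 9.5% → £64.27
Dish soap £4.96: all other goods → 8.5% → £0.42
Laundry detergent £17.38: all other goods → 8.5% → £1.48
Bluetooth speaker £125.02: consumer electronics, £75.00 or more → 9.5% → £11.88
Leather boots £165.05: clothing → 0% → £0.00
Pair of sandals £32.96: clothing → 0% → £0.00
Wireless router £70.06: consumer electronics, under £75.00 → 1.25% → £0.88
Pair of jeans £37.93: clothing → 0% → £0.00
Total tax = £2.18 + £1.61 + £1.79 + £64.27 + £0.42 + £1.48 + £11.88 + £0.88 = £84.51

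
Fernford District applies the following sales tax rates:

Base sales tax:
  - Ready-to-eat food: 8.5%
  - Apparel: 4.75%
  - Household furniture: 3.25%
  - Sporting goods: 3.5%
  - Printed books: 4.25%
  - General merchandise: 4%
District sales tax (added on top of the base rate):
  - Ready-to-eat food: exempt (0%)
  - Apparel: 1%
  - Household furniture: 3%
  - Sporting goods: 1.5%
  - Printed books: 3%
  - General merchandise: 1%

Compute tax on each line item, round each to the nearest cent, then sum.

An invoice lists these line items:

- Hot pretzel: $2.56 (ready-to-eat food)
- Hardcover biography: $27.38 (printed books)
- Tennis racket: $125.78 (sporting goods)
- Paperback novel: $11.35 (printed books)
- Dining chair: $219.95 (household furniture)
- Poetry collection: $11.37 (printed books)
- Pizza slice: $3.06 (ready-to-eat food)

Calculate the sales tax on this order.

$24.15

Hot pretzel $2.56: ready-to-eat food → 8.5% + 0% district = 8.5% → $0.22
Hardcover biography $27.38: printed books → 4.25% + 3% district = 7.25% → $1.99
Tennis racket $125.78: sporting goods → 3.5% + 1.5% district = 5% → $6.29
Paperback novel $11.35: printed books → 4.25% + 3% district = 7.25% → $0.82
Dining chair $219.95: household furniture → 3.25% + 3% district = 6.25% → $13.75
Poetry collection $11.37: printed books → 4.25% + 3% district = 7.25% → $0.82
Pizza slice $3.06: ready-to-eat food → 8.5% + 0% district = 8.5% → $0.26
Total tax = $0.22 + $1.99 + $6.29 + $0.82 + $13.75 + $0.82 + $0.26 = $24.15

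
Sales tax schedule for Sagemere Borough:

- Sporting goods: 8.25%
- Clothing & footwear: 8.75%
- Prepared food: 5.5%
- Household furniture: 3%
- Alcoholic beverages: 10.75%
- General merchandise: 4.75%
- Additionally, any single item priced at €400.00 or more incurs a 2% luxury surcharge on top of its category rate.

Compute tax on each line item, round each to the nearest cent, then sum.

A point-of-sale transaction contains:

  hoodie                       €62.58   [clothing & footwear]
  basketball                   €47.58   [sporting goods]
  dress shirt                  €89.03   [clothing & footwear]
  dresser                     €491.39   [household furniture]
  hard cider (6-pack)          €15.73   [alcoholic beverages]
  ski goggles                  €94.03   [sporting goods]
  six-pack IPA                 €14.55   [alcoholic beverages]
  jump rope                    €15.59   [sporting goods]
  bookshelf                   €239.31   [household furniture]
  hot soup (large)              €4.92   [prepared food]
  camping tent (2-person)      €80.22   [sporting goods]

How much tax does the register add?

Hoodie €62.58: clothing & footwear → 8.75% → €5.48
Basketball €47.58: sporting goods → 8.25% → €3.93
Dress shirt €89.03: clothing & footwear → 8.75% → €7.79
Dresser €491.39: household furniture → 3% + 2% surcharge = 5% → €24.57
Hard cider (6-pack) €15.73: alcoholic beverages → 10.75% → €1.69
Ski goggles €94.03: sporting goods → 8.25% → €7.76
Six-pack IPA €14.55: alcoholic beverages → 10.75% → €1.56
Jump rope €15.59: sporting goods → 8.25% → €1.29
Bookshelf €239.31: household furniture → 3% → €7.18
Hot soup (large) €4.92: prepared food → 5.5% → €0.27
Camping tent (2-person) €80.22: sporting goods → 8.25% → €6.62
Total tax = €5.48 + €3.93 + €7.79 + €24.57 + €1.69 + €7.76 + €1.56 + €1.29 + €7.18 + €0.27 + €6.62 = €68.14

€68.14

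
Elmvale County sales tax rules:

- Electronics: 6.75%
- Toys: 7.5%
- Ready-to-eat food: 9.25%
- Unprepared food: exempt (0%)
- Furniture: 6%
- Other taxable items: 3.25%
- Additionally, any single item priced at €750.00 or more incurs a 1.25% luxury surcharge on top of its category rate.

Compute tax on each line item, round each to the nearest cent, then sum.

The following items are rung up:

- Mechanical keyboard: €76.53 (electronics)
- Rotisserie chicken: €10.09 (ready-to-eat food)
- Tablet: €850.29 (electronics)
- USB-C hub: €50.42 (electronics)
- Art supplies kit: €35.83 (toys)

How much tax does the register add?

€80.21

Mechanical keyboard €76.53: electronics → 6.75% → €5.17
Rotisserie chicken €10.09: ready-to-eat food → 9.25% → €0.93
Tablet €850.29: electronics → 6.75% + 1.25% surcharge = 8% → €68.02
USB-C hub €50.42: electronics → 6.75% → €3.40
Art supplies kit €35.83: toys → 7.5% → €2.69
Total tax = €5.17 + €0.93 + €68.02 + €3.40 + €2.69 = €80.21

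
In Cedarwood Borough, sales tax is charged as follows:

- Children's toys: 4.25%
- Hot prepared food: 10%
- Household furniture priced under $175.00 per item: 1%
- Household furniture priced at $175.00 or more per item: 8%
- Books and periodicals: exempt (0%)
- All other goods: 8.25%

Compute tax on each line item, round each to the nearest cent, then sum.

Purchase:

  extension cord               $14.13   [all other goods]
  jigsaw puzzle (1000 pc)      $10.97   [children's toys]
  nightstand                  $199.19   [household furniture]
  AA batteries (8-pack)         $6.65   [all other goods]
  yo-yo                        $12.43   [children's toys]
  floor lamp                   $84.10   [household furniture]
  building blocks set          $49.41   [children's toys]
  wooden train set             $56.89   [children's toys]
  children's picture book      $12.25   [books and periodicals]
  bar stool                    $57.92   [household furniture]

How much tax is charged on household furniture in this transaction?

Nightstand $199.19: household furniture, $175.00 or more → 8% → $15.94
Floor lamp $84.10: household furniture, under $175.00 → 1% → $0.84
Bar stool $57.92: household furniture, under $175.00 → 1% → $0.58
Tax on household furniture = $15.94 + $0.84 + $0.58 = $17.36

$17.36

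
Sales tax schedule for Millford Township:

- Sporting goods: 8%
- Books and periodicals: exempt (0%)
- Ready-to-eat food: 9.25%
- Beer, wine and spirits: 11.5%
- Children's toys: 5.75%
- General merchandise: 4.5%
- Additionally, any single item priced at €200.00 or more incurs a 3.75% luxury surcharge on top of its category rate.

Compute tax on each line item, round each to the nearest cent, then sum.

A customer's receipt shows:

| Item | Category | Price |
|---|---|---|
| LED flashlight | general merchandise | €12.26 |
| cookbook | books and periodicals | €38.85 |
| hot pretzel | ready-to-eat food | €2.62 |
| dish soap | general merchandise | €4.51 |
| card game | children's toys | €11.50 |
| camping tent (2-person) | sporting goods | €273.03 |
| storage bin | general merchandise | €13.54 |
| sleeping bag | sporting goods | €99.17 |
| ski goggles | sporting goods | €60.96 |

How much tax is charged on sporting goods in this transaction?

Camping tent (2-person) €273.03: sporting goods → 8% + 3.75% surcharge = 11.75% → €32.08
Sleeping bag €99.17: sporting goods → 8% → €7.93
Ski goggles €60.96: sporting goods → 8% → €4.88
Tax on sporting goods = €32.08 + €7.93 + €4.88 = €44.89

€44.89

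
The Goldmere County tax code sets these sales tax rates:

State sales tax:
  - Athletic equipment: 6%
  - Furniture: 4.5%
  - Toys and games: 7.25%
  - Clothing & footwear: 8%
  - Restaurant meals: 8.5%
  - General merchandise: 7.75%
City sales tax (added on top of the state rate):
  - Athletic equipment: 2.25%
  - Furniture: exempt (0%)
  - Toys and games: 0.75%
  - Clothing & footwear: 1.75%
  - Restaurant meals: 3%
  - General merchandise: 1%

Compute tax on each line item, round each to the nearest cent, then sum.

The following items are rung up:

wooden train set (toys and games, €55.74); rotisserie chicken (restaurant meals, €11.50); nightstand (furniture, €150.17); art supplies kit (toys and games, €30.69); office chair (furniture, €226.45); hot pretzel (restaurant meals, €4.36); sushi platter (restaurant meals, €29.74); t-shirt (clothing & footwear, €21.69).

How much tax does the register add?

€31.22

Wooden train set €55.74: toys and games → 7.25% + 0.75% city = 8% → €4.46
Rotisserie chicken €11.50: restaurant meals → 8.5% + 3% city = 11.5% → €1.32
Nightstand €150.17: furniture → 4.5% + 0% city = 4.5% → €6.76
Art supplies kit €30.69: toys and games → 7.25% + 0.75% city = 8% → €2.46
Office chair €226.45: furniture → 4.5% + 0% city = 4.5% → €10.19
Hot pretzel €4.36: restaurant meals → 8.5% + 3% city = 11.5% → €0.50
Sushi platter €29.74: restaurant meals → 8.5% + 3% city = 11.5% → €3.42
T-shirt €21.69: clothing & footwear → 8% + 1.75% city = 9.75% → €2.11
Total tax = €4.46 + €1.32 + €6.76 + €2.46 + €10.19 + €0.50 + €3.42 + €2.11 = €31.22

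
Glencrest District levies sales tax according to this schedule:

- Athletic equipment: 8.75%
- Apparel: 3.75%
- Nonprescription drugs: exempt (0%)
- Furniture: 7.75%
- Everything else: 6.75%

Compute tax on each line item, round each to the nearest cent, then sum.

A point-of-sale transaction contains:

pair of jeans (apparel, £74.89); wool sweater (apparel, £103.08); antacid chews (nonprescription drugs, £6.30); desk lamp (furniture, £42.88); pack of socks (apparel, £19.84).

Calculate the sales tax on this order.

£10.74

Pair of jeans £74.89: apparel → 3.75% → £2.81
Wool sweater £103.08: apparel → 3.75% → £3.87
Antacid chews £6.30: nonprescription drugs → 0% → £0.00
Desk lamp £42.88: furniture → 7.75% → £3.32
Pack of socks £19.84: apparel → 3.75% → £0.74
Total tax = £2.81 + £3.87 + £3.32 + £0.74 = £10.74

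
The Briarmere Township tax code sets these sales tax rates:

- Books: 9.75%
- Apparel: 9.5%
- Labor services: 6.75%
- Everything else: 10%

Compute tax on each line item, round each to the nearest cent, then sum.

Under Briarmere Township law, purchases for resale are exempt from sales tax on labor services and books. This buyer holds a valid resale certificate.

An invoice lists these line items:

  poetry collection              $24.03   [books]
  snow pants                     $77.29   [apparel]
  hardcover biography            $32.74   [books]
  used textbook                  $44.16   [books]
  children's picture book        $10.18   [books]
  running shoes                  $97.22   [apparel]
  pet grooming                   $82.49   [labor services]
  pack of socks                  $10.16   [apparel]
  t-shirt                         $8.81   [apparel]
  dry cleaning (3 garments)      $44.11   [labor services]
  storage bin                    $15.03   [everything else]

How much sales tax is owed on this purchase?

$19.89

Poetry collection $24.03: books, buyer-exempt → 0% → $0.00
Snow pants $77.29: apparel → 9.5% → $7.34
Hardcover biography $32.74: books, buyer-exempt → 0% → $0.00
Used textbook $44.16: books, buyer-exempt → 0% → $0.00
Children's picture book $10.18: books, buyer-exempt → 0% → $0.00
Running shoes $97.22: apparel → 9.5% → $9.24
Pet grooming $82.49: labor services, buyer-exempt → 0% → $0.00
Pack of socks $10.16: apparel → 9.5% → $0.97
T-shirt $8.81: apparel → 9.5% → $0.84
Dry cleaning (3 garments) $44.11: labor services, buyer-exempt → 0% → $0.00
Storage bin $15.03: everything else → 10% → $1.50
Total tax = $7.34 + $9.24 + $0.97 + $0.84 + $1.50 = $19.89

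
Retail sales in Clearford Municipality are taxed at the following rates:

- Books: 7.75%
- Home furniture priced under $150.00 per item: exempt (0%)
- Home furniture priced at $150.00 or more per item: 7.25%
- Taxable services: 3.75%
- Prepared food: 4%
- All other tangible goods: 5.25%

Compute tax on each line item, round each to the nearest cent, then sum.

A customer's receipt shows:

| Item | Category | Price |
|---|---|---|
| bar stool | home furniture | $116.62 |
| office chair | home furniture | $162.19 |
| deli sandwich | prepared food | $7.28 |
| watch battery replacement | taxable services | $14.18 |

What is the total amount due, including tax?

Bar stool $116.62: home furniture, under $150.00 → 0% → $0.00
Office chair $162.19: home furniture, $150.00 or more → 7.25% → $11.76
Deli sandwich $7.28: prepared food → 4% → $0.29
Watch battery replacement $14.18: taxable services → 3.75% → $0.53
Subtotal = $300.27; tax = $12.58; total due = $312.85

$312.85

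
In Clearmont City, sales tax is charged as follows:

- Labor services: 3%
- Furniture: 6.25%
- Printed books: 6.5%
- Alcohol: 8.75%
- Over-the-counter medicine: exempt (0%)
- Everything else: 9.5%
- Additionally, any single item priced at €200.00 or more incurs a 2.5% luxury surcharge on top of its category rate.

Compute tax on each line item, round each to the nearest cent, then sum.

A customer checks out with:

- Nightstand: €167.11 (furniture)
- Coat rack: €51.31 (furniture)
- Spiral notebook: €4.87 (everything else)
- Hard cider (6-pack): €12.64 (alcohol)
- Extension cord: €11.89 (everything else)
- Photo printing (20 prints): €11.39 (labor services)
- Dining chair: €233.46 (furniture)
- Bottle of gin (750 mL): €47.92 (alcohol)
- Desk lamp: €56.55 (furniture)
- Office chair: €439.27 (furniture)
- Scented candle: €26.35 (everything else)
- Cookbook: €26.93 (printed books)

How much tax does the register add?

€87.53

Nightstand €167.11: furniture → 6.25% → €10.44
Coat rack €51.31: furniture → 6.25% → €3.21
Spiral notebook €4.87: everything else → 9.5% → €0.46
Hard cider (6-pack) €12.64: alcohol → 8.75% → €1.11
Extension cord €11.89: everything else → 9.5% → €1.13
Photo printing (20 prints) €11.39: labor services → 3% → €0.34
Dining chair €233.46: furniture → 6.25% + 2.5% surcharge = 8.75% → €20.43
Bottle of gin (750 mL) €47.92: alcohol → 8.75% → €4.19
Desk lamp €56.55: furniture → 6.25% → €3.53
Office chair €439.27: furniture → 6.25% + 2.5% surcharge = 8.75% → €38.44
Scented candle €26.35: everything else → 9.5% → €2.50
Cookbook €26.93: printed books → 6.5% → €1.75
Total tax = €10.44 + €3.21 + €0.46 + €1.11 + €1.13 + €0.34 + €20.43 + €4.19 + €3.53 + €38.44 + €2.50 + €1.75 = €87.53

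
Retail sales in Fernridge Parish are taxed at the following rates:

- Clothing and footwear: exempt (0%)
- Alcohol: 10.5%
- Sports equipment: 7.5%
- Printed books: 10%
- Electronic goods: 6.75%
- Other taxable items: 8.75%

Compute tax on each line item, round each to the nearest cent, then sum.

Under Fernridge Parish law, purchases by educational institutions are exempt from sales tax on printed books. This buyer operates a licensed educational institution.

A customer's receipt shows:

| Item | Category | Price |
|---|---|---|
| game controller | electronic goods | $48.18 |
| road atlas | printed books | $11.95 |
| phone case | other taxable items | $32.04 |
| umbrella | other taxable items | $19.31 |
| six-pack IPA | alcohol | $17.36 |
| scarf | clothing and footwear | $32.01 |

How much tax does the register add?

Game controller $48.18: electronic goods → 6.75% → $3.25
Road atlas $11.95: printed books, buyer-exempt → 0% → $0.00
Phone case $32.04: other taxable items → 8.75% → $2.80
Umbrella $19.31: other taxable items → 8.75% → $1.69
Six-pack IPA $17.36: alcohol → 10.5% → $1.82
Scarf $32.01: clothing and footwear → 0% → $0.00
Total tax = $3.25 + $2.80 + $1.69 + $1.82 = $9.56

$9.56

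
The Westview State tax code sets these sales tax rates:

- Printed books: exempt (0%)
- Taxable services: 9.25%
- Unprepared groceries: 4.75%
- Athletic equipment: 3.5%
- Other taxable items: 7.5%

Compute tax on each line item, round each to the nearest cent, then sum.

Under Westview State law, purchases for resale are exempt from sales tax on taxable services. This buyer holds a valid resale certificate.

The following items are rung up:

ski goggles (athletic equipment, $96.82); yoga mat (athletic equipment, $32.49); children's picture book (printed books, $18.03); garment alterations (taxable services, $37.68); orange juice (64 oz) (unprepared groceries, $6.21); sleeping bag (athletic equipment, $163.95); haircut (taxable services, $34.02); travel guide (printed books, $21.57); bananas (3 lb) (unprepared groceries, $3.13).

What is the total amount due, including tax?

Ski goggles $96.82: athletic equipment → 3.5% → $3.39
Yoga mat $32.49: athletic equipment → 3.5% → $1.14
Children's picture book $18.03: printed books → 0% → $0.00
Garment alterations $37.68: taxable services, buyer-exempt → 0% → $0.00
Orange juice (64 oz) $6.21: unprepared groceries → 4.75% → $0.29
Sleeping bag $163.95: athletic equipment → 3.5% → $5.74
Haircut $34.02: taxable services, buyer-exempt → 0% → $0.00
Travel guide $21.57: printed books → 0% → $0.00
Bananas (3 lb) $3.13: unprepared groceries → 4.75% → $0.15
Subtotal = $413.90; tax = $10.71; total due = $424.61

$424.61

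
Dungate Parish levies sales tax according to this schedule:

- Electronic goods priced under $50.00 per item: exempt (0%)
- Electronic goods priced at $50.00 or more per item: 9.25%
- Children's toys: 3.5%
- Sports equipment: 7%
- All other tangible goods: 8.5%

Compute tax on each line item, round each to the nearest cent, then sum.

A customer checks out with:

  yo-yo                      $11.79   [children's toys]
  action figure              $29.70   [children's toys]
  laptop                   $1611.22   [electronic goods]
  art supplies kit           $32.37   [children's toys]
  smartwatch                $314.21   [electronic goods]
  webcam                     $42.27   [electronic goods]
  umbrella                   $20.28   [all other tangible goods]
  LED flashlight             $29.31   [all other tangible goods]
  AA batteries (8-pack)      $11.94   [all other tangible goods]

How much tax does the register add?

Yo-yo $11.79: children's toys → 3.5% → $0.41
Action figure $29.70: children's toys → 3.5% → $1.04
Laptop $1611.22: electronic goods, $50.00 or more → 9.25% → $149.04
Art supplies kit $32.37: children's toys → 3.5% → $1.13
Smartwatch $314.21: electronic goods, $50.00 or more → 9.25% → $29.06
Webcam $42.27: electronic goods, under $50.00 → 0% → $0.00
Umbrella $20.28: all other tangible goods → 8.5% → $1.72
LED flashlight $29.31: all other tangible goods → 8.5% → $2.49
AA batteries (8-pack) $11.94: all other tangible goods → 8.5% → $1.01
Total tax = $0.41 + $1.04 + $149.04 + $1.13 + $29.06 + $1.72 + $2.49 + $1.01 = $185.90

$185.90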